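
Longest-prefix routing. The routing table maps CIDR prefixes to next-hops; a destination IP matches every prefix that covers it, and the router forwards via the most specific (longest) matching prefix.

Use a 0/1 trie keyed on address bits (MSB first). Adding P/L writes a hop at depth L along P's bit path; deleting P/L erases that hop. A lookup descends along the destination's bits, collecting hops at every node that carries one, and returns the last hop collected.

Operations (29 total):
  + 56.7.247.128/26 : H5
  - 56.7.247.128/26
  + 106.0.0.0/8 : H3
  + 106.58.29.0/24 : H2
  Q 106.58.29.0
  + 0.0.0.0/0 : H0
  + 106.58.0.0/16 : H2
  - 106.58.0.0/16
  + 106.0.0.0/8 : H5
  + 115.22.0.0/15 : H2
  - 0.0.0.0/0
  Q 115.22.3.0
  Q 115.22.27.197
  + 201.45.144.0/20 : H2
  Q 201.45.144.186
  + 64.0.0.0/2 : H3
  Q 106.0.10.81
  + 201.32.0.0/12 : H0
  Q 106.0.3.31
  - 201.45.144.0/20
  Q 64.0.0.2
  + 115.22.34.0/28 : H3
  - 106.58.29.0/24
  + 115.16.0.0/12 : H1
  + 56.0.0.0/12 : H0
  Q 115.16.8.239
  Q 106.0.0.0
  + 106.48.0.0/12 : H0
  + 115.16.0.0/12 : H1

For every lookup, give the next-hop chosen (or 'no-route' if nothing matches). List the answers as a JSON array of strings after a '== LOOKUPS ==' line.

Apply in order:
  add 56.7.247.128/26 -> H5 at depth 26
  - 56.7.247.128/26 clear@26
  add 106.0.0.0/8 -> H3 at depth 8
  add 106.58.29.0/24 -> H2 at depth 24
  lookup 106.58.29.0: bits 011010100011101000011101 walk d0:-→d1:-→d2:-→d3:-→d4:-→d5:-→d6:-→d7:-→d8:H3→d9:-→d10:-→d11:-→d12:-→d13:-→d14:-→d15:-→d16:-→d17:-→d18:-→d19:-→d20:-→d21:-→d22:-→d23:-→d24:H2 -> H2
  add 0.0.0.0/0 -> H0 at depth 0
  add 106.58.0.0/16 -> H2 at depth 16
  - 106.58.0.0/16 clear@16
  add 106.0.0.0/8 -> H5 at depth 8
  add 115.22.0.0/15 -> H2 at depth 15
  - 0.0.0.0/0 clear@0
  lookup 115.22.3.0: bits 011100110001011 walk d0:-→d1:-→d2:-→d3:-→d4:-→d5:-→d6:-→d7:-→d8:-→d9:-→d10:-→d11:-→d12:-→d13:-→d14:-→d15:H2 -> H2
  lookup 115.22.27.197: bits 011100110001011 walk d0:-→d1:-→d2:-→d3:-→d4:-→d5:-→d6:-→d7:-→d8:-→d9:-→d10:-→d11:-→d12:-→d13:-→d14:-→d15:H2 -> H2
  add 201.45.144.0/20 -> H2 at depth 20
  lookup 201.45.144.186: bits 11001001001011011001 walk d0:-→d1:-→d2:-→d3:-→d4:-→d5:-→d6:-→d7:-→d8:-→d9:-→d10:-→d11:-→d12:-→d13:-→d14:-→d15:-→d16:-→d17:-→d18:-→d19:-→d20:H2 -> H2
  add 64.0.0.0/2 -> H3 at depth 2
  lookup 106.0.10.81: bits 0110101000 walk d0:-→d1:-→d2:H3→d3:-→d4:-→d5:-→d6:-→d7:-→d8:H5→d9:-→d10:- -> H5
  add 201.32.0.0/12 -> H0 at depth 12
  lookup 106.0.3.31: bits 0110101000 walk d0:-→d1:-→d2:H3→d3:-→d4:-→d5:-→d6:-→d7:-→d8:H5→d9:-→d10:- -> H5
  - 201.45.144.0/20 clear@20
  lookup 64.0.0.2: bits 01 walk d0:-→d1:-→d2:H3 -> H3
  add 115.22.34.0/28 -> H3 at depth 28
  - 106.58.29.0/24 clear@24
  add 115.16.0.0/12 -> H1 at depth 12
  add 56.0.0.0/12 -> H0 at depth 12
  lookup 115.16.8.239: bits 0111001100010 walk d0:-→d1:-→d2:H3→d3:-→d4:-→d5:-→d6:-→d7:-→d8:-→d9:-→d10:-→d11:-→d12:H1→d13:- -> H1
  lookup 106.0.0.0: bits 0110101000 walk d0:-→d1:-→d2:H3→d3:-→d4:-→d5:-→d6:-→d7:-→d8:H5→d9:-→d10:- -> H5
  add 106.48.0.0/12 -> H0 at depth 12
  add 115.16.0.0/12 -> H1 at depth 12

== LOOKUPS ==
["H2","H2","H2","H2","H5","H5","H3","H1","H5"]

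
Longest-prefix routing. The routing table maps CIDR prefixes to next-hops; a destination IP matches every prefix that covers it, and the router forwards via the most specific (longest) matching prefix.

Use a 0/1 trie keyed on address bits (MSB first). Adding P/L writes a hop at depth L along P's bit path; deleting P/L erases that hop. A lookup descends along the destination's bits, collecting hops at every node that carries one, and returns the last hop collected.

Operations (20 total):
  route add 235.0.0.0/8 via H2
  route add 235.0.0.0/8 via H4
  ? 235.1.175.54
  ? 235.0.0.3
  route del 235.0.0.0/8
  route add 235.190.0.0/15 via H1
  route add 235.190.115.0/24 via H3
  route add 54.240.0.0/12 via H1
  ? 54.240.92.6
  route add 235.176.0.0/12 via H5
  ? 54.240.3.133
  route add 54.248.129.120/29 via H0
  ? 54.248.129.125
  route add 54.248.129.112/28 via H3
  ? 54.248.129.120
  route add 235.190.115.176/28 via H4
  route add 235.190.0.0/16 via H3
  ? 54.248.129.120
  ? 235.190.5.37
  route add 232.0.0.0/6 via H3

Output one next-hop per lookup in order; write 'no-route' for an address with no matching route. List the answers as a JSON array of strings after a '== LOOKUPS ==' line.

Process each operation:
  add 235.0.0.0/8 -> H2 at depth 8
  add 235.0.0.0/8 -> H4 at depth 8
  Q 235.1.175.54: descend 11101011 ; hops seen [H4] ; pick H4
  Q 235.0.0.3: descend 11101011 ; hops seen [H4] ; pick H4
  - 235.0.0.0/8 clear@8
  add 235.190.0.0/15 -> H1 at depth 15
  add 235.190.115.0/24 -> H3 at depth 24
  add 54.240.0.0/12 -> H1 at depth 12
  Q 54.240.92.6: descend 001101101111 ; hops seen [H1] ; pick H1
  add 235.176.0.0/12 -> H5 at depth 12
  Q 54.240.3.133: descend 001101101111 ; hops seen [H1] ; pick H1
  add 54.248.129.120/29 -> H0 at depth 29
  Q 54.248.129.125: descend 00110110111110001000000101111 ; hops seen [H1,H0] ; pick H0
  add 54.248.129.112/28 -> H3 at depth 28
  Q 54.248.129.120: descend 00110110111110001000000101111 ; hops seen [H1,H3,H0] ; pick H0
  add 235.190.115.176/28 -> H4 at depth 28
  add 235.190.0.0/16 -> H3 at depth 16
  Q 54.248.129.120: descend 00110110111110001000000101111 ; hops seen [H1,H3,H0] ; pick H0
  Q 235.190.5.37: descend 11101011101111100 ; hops seen [H5,H1,H3] ; pick H3
  add 232.0.0.0/6 -> H3 at depth 6

== LOOKUPS ==
["H4","H4","H1","H1","H0","H0","H0","H3"]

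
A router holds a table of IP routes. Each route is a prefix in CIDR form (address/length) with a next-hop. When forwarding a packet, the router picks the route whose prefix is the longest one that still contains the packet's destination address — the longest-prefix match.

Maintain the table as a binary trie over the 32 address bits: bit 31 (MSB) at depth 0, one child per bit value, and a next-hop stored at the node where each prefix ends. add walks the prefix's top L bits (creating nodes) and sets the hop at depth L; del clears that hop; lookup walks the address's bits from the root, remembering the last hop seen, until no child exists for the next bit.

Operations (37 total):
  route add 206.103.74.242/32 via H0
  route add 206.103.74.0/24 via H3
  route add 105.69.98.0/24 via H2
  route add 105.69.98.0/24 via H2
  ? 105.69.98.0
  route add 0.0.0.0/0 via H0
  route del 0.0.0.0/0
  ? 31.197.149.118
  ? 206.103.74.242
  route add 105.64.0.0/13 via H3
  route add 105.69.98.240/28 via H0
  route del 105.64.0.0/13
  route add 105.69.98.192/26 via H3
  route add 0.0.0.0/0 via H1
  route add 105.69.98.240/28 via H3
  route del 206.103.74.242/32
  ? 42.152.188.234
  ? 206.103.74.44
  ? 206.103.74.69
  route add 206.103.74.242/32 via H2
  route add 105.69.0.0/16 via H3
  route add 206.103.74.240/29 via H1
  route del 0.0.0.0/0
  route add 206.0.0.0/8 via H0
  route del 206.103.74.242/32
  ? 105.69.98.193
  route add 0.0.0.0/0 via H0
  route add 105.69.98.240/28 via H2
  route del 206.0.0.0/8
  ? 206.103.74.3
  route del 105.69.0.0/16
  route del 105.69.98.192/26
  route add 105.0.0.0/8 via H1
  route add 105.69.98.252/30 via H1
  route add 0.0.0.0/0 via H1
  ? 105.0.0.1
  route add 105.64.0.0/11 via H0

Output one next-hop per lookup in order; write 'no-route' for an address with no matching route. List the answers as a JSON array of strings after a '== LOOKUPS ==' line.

Apply in order:
  + 206.103.74.242/32 (H0) depth=32
  + 206.103.74.0/24 (H3) depth=24
  + 105.69.98.0/24 (H2) depth=24
  + 105.69.98.0/24 (H2) depth=24
  ? 105.69.98.0  path d0:-→d1:-→d2:-→d3:-→d4:-→d5:-→d6:-→d7:-→d8:-→d9:-→d10:-→d11:-→d12:-→d13:-→d14:-→d15:-→d16:-→d17:-→d18:-→d19:-→d20:-→d21:-→d22:-→d23:-→d24:H2  best=H2
  + 0.0.0.0/0 (H0) depth=0
  - 0.0.0.0/0 clear@0
  ? 31.197.149.118  path d0:-→d1:-  best=no-route
  ? 206.103.74.242  path d0:-→d1:-→d2:-→d3:-→d4:-→d5:-→d6:-→d7:-→d8:-→d9:-→d10:-→d11:-→d12:-→d13:-→d14:-→d15:-→d16:-→d17:-→d18:-→d19:-→d20:-→d21:-→d22:-→d23:-→d24:H3→d25:-→d26:-→d27:-→d28:-→d29:-→d30:-→d31:-→d32:H0  best=H0
  + 105.64.0.0/13 (H3) depth=13
  + 105.69.98.240/28 (H0) depth=28
  - 105.64.0.0/13 clear@13
  + 105.69.98.192/26 (H3) depth=26
  + 0.0.0.0/0 (H1) depth=0
  + 105.69.98.240/28 (H3) depth=28
  - 206.103.74.242/32 clear@32
  ? 42.152.188.234  path d0:H1→d1:-  best=H1
  ? 206.103.74.44  path d0:H1→d1:-→d2:-→d3:-→d4:-→d5:-→d6:-→d7:-→d8:-→d9:-→d10:-→d11:-→d12:-→d13:-→d14:-→d15:-→d16:-→d17:-→d18:-→d19:-→d20:-→d21:-→d22:-→d23:-→d24:H3  best=H3
  ? 206.103.74.69  path d0:H1→d1:-→d2:-→d3:-→d4:-→d5:-→d6:-→d7:-→d8:-→d9:-→d10:-→d11:-→d12:-→d13:-→d14:-→d15:-→d16:-→d17:-→d18:-→d19:-→d20:-→d21:-→d22:-→d23:-→d24:H3  best=H3
  + 206.103.74.242/32 (H2) depth=32
  + 105.69.0.0/16 (H3) depth=16
  + 206.103.74.240/29 (H1) depth=29
  - 0.0.0.0/0 clear@0
  + 206.0.0.0/8 (H0) depth=8
  - 206.103.74.242/32 clear@32
  ? 105.69.98.193  path d0:-→d1:-→d2:-→d3:-→d4:-→d5:-→d6:-→d7:-→d8:-→d9:-→d10:-→d11:-→d12:-→d13:-→d14:-→d15:-→d16:H3→d17:-→d18:-→d19:-→d20:-→d21:-→d22:-→d23:-→d24:H2→d25:-→d26:H3  best=H3
  + 0.0.0.0/0 (H0) depth=0
  + 105.69.98.240/28 (H2) depth=28
  - 206.0.0.0/8 clear@8
  ? 206.103.74.3  path d0:H0→d1:-→d2:-→d3:-→d4:-→d5:-→d6:-→d7:-→d8:-→d9:-→d10:-→d11:-→d12:-→d13:-→d14:-→d15:-→d16:-→d17:-→d18:-→d19:-→d20:-→d21:-→d22:-→d23:-→d24:H3  best=H3
  - 105.69.0.0/16 clear@16
  - 105.69.98.192/26 clear@26
  + 105.0.0.0/8 (H1) depth=8
  + 105.69.98.252/30 (H1) depth=30
  + 0.0.0.0/0 (H1) depth=0
  ? 105.0.0.1  path d0:H1→d1:-→d2:-→d3:-→d4:-→d5:-→d6:-→d7:-→d8:H1→d9:-  best=H1
  + 105.64.0.0/11 (H0) depth=11

== LOOKUPS ==
["H2","no-route","H0","H1","H3","H3","H3","H3","H1"]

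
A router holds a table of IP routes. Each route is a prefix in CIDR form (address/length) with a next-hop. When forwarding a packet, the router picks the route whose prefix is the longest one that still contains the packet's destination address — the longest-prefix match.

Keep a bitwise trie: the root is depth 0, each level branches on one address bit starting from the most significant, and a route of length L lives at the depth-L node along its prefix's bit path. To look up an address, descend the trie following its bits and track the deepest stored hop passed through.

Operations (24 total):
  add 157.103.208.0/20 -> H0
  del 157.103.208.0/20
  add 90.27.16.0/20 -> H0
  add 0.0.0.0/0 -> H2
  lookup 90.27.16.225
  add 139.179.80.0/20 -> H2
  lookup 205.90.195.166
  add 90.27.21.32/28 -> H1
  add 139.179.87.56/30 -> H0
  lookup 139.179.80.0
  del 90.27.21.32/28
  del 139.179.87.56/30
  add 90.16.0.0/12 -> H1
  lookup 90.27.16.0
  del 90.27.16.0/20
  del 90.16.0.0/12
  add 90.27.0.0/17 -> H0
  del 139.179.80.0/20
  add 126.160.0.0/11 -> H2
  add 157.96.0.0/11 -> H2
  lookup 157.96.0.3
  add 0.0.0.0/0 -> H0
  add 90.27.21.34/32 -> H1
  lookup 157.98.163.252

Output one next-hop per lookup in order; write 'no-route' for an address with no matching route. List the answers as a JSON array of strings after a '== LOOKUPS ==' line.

Process each operation:
  + 157.103.208.0/20 (H0) depth=20
  del 157.103.208.0/20 (clear depth 20)
  + 90.27.16.0/20 (H0) depth=20
  + 0.0.0.0/0 (H2) depth=0
  lookup 90.27.16.225: bits 01011010000110110001 walk d0:H2→d1:-→d2:-→d3:-→d4:-→d5:-→d6:-→d7:-→d8:-→d9:-→d10:-→d11:-→d12:-→d13:-→d14:-→d15:-→d16:-→d17:-→d18:-→d19:-→d20:H0 -> H0
  + 139.179.80.0/20 (H2) depth=20
  lookup 205.90.195.166: bits 1 walk d0:H2→d1:- -> H2
  + 90.27.21.32/28 (H1) depth=28
  + 139.179.87.56/30 (H0) depth=30
  lookup 139.179.80.0: bits 100010111011001101010 walk d0:H2→d1:-→d2:-→d3:-→d4:-→d5:-→d6:-→d7:-→d8:-→d9:-→d10:-→d11:-→d12:-→d13:-→d14:-→d15:-→d16:-→d17:-→d18:-→d19:-→d20:H2→d21:- -> H2
  del 90.27.21.32/28 (clear depth 28)
  del 139.179.87.56/30 (clear depth 30)
  + 90.16.0.0/12 (H1) depth=12
  lookup 90.27.16.0: bits 010110100001101100010 walk d0:H2→d1:-→d2:-→d3:-→d4:-→d5:-→d6:-→d7:-→d8:-→d9:-→d10:-→d11:-→d12:H1→d13:-→d14:-→d15:-→d16:-→d17:-→d18:-→d19:-→d20:H0→d21:- -> H0
  del 90.27.16.0/20 (clear depth 20)
  del 90.16.0.0/12 (clear depth 12)
  + 90.27.0.0/17 (H0) depth=17
  del 139.179.80.0/20 (clear depth 20)
  + 126.160.0.0/11 (H2) depth=11
  + 157.96.0.0/11 (H2) depth=11
  lookup 157.96.0.3: bits 1001110101100 walk d0:H2→d1:-→d2:-→d3:-→d4:-→d5:-→d6:-→d7:-→d8:-→d9:-→d10:-→d11:H2→d12:-→d13:- -> H2
  + 0.0.0.0/0 (H0) depth=0
  + 90.27.21.34/32 (H1) depth=32
  lookup 157.98.163.252: bits 1001110101100 walk d0:H0→d1:-→d2:-→d3:-→d4:-→d5:-→d6:-→d7:-→d8:-→d9:-→d10:-→d11:H2→d12:-→d13:- -> H2

== LOOKUPS ==
["H0","H2","H2","H0","H2","H2"]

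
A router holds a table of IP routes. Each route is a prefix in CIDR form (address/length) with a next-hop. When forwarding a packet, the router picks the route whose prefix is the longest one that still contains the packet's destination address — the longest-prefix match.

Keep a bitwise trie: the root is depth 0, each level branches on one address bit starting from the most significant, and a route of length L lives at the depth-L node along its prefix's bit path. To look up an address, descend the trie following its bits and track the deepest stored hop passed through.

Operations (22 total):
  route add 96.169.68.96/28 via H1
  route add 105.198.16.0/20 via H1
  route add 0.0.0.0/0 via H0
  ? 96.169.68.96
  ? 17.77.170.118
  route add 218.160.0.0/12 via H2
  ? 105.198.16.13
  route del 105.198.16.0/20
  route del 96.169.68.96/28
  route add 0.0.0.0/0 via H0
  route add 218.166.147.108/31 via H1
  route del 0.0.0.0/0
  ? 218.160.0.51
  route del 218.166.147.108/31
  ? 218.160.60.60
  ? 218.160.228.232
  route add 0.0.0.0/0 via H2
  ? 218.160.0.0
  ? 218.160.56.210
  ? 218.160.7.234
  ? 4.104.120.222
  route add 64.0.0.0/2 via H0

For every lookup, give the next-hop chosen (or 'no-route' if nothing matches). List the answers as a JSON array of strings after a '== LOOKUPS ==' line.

Trace:
  add 96.169.68.96/28 -> H1 at depth 28
  add 105.198.16.0/20 -> H1 at depth 20
  add 0.0.0.0/0 -> H0 at depth 0
  ? 96.169.68.96  path d0:H0→d1:-→d2:-→d3:-→d4:-→d5:-→d6:-→d7:-→d8:-→d9:-→d10:-→d11:-→d12:-→d13:-→d14:-→d15:-→d16:-→d17:-→d18:-→d19:-→d20:-→d21:-→d22:-→d23:-→d24:-→d25:-→d26:-→d27:-→d28:H1  best=H1
  ? 17.77.170.118  path d0:H0→d1:-  best=H0
  add 218.160.0.0/12 -> H2 at depth 12
  ? 105.198.16.13  path d0:H0→d1:-→d2:-→d3:-→d4:-→d5:-→d6:-→d7:-→d8:-→d9:-→d10:-→d11:-→d12:-→d13:-→d14:-→d15:-→d16:-→d17:-→d18:-→d19:-→d20:H1  best=H1
  - 105.198.16.0/20 clear@20
  - 96.169.68.96/28 clear@28
  add 0.0.0.0/0 -> H0 at depth 0
  add 218.166.147.108/31 -> H1 at depth 31
  - 0.0.0.0/0 clear@0
  ? 218.160.0.51  path d0:-→d1:-→d2:-→d3:-→d4:-→d5:-→d6:-→d7:-→d8:-→d9:-→d10:-→d11:-→d12:H2→d13:-  best=H2
  - 218.166.147.108/31 clear@31
  ? 218.160.60.60  path d0:-→d1:-→d2:-→d3:-→d4:-→d5:-→d6:-→d7:-→d8:-→d9:-→d10:-→d11:-→d12:H2→d13:-  best=H2
  ? 218.160.228.232  path d0:-→d1:-→d2:-→d3:-→d4:-→d5:-→d6:-→d7:-→d8:-→d9:-→d10:-→d11:-→d12:H2→d13:-  best=H2
  add 0.0.0.0/0 -> H2 at depth 0
  ? 218.160.0.0  path d0:H2→d1:-→d2:-→d3:-→d4:-→d5:-→d6:-→d7:-→d8:-→d9:-→d10:-→d11:-→d12:H2→d13:-  best=H2
  ? 218.160.56.210  path d0:H2→d1:-→d2:-→d3:-→d4:-→d5:-→d6:-→d7:-→d8:-→d9:-→d10:-→d11:-→d12:H2→d13:-  best=H2
  ? 218.160.7.234  path d0:H2→d1:-→d2:-→d3:-→d4:-→d5:-→d6:-→d7:-→d8:-→d9:-→d10:-→d11:-→d12:H2→d13:-  best=H2
  ? 4.104.120.222  path d0:H2→d1:-  best=H2
  add 64.0.0.0/2 -> H0 at depth 2

== LOOKUPS ==
["H1","H0","H1","H2","H2","H2","H2","H2","H2","H2"]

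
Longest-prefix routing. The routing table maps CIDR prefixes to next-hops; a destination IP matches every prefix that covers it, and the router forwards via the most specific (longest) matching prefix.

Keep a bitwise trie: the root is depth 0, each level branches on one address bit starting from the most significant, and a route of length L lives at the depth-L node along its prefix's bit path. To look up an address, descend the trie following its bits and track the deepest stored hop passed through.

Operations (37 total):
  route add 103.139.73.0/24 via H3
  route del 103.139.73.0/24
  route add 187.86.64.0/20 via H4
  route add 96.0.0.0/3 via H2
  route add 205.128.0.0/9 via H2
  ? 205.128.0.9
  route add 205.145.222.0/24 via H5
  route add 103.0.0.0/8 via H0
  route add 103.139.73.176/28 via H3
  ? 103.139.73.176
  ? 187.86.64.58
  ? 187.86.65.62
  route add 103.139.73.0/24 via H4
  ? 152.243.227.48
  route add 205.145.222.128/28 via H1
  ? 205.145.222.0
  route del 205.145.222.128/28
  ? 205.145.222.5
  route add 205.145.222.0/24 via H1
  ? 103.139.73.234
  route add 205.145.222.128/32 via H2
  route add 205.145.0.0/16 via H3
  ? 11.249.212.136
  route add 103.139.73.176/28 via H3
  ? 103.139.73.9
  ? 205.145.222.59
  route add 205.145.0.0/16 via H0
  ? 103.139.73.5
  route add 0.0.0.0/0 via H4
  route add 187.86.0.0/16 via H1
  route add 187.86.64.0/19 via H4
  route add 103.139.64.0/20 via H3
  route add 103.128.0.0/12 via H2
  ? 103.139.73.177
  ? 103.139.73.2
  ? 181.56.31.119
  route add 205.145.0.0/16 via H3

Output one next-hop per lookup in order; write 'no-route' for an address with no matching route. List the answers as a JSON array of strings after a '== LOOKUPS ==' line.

Trace:
  add 103.139.73.0/24 -> H3 at depth 24
  - 103.139.73.0/24 clear@24
  add 187.86.64.0/20 -> H4 at depth 20
  add 96.0.0.0/3 -> H2 at depth 3
  add 205.128.0.0/9 -> H2 at depth 9
  ? 205.128.0.9  path d0:-→d1:-→d2:-→d3:-→d4:-→d5:-→d6:-→d7:-→d8:-→d9:H2  best=H2
  add 205.145.222.0/24 -> H5 at depth 24
  add 103.0.0.0/8 -> H0 at depth 8
  add 103.139.73.176/28 -> H3 at depth 28
  ? 103.139.73.176  path d0:-→d1:-→d2:-→d3:H2→d4:-→d5:-→d6:-→d7:-→d8:H0→d9:-→d10:-→d11:-→d12:-→d13:-→d14:-→d15:-→d16:-→d17:-→d18:-→d19:-→d20:-→d21:-→d22:-→d23:-→d24:-→d25:-→d26:-→d27:-→d28:H3  best=H3
  ? 187.86.64.58  path d0:-→d1:-→d2:-→d3:-→d4:-→d5:-→d6:-→d7:-→d8:-→d9:-→d10:-→d11:-→d12:-→d13:-→d14:-→d15:-→d16:-→d17:-→d18:-→d19:-→d20:H4  best=H4
  ? 187.86.65.62  path d0:-→d1:-→d2:-→d3:-→d4:-→d5:-→d6:-→d7:-→d8:-→d9:-→d10:-→d11:-→d12:-→d13:-→d14:-→d15:-→d16:-→d17:-→d18:-→d19:-→d20:H4  best=H4
  add 103.139.73.0/24 -> H4 at depth 24
  ? 152.243.227.48  path d0:-→d1:-→d2:-  best=no-route
  add 205.145.222.128/28 -> H1 at depth 28
  ? 205.145.222.0  path d0:-→d1:-→d2:-→d3:-→d4:-→d5:-→d6:-→d7:-→d8:-→d9:H2→d10:-→d11:-→d12:-→d13:-→d14:-→d15:-→d16:-→d17:-→d18:-→d19:-→d20:-→d21:-→d22:-→d23:-→d24:H5  best=H5
  - 205.145.222.128/28 clear@28
  ? 205.145.222.5  path d0:-→d1:-→d2:-→d3:-→d4:-→d5:-→d6:-→d7:-→d8:-→d9:H2→d10:-→d11:-→d12:-→d13:-→d14:-→d15:-→d16:-→d17:-→d18:-→d19:-→d20:-→d21:-→d22:-→d23:-→d24:H5  best=H5
  add 205.145.222.0/24 -> H1 at depth 24
  ? 103.139.73.234  path d0:-→d1:-→d2:-→d3:H2→d4:-→d5:-→d6:-→d7:-→d8:H0→d9:-→d10:-→d11:-→d12:-→d13:-→d14:-→d15:-→d16:-→d17:-→d18:-→d19:-→d20:-→d21:-→d22:-→d23:-→d24:H4→d25:-  best=H4
  add 205.145.222.128/32 -> H2 at depth 32
  add 205.145.0.0/16 -> H3 at depth 16
  ? 11.249.212.136  path d0:-→d1:-  best=no-route
  add 103.139.73.176/28 -> H3 at depth 28
  ? 103.139.73.9  path d0:-→d1:-→d2:-→d3:H2→d4:-→d5:-→d6:-→d7:-→d8:H0→d9:-→d10:-→d11:-→d12:-→d13:-→d14:-→d15:-→d16:-→d17:-→d18:-→d19:-→d20:-→d21:-→d22:-→d23:-→d24:H4  best=H4
  ? 205.145.222.59  path d0:-→d1:-→d2:-→d3:-→d4:-→d5:-→d6:-→d7:-→d8:-→d9:H2→d10:-→d11:-→d12:-→d13:-→d14:-→d15:-→d16:H3→d17:-→d18:-→d19:-→d20:-→d21:-→d22:-→d23:-→d24:H1  best=H1
  add 205.145.0.0/16 -> H0 at depth 16
  ? 103.139.73.5  path d0:-→d1:-→d2:-→d3:H2→d4:-→d5:-→d6:-→d7:-→d8:H0→d9:-→d10:-→d11:-→d12:-→d13:-→d14:-→d15:-→d16:-→d17:-→d18:-→d19:-→d20:-→d21:-→d22:-→d23:-→d24:H4  best=H4
  add 0.0.0.0/0 -> H4 at depth 0
  add 187.86.0.0/16 -> H1 at depth 16
  add 187.86.64.0/19 -> H4 at depth 19
  add 103.139.64.0/20 -> H3 at depth 20
  add 103.128.0.0/12 -> H2 at depth 12
  ? 103.139.73.177  path d0:H4→d1:-→d2:-→d3:H2→d4:-→d5:-→d6:-→d7:-→d8:H0→d9:-→d10:-→d11:-→d12:H2→d13:-→d14:-→d15:-→d16:-→d17:-→d18:-→d19:-→d20:H3→d21:-→d22:-→d23:-→d24:H4→d25:-→d26:-→d27:-→d28:H3  best=H3
  ? 103.139.73.2  path d0:H4→d1:-→d2:-→d3:H2→d4:-→d5:-→d6:-→d7:-→d8:H0→d9:-→d10:-→d11:-→d12:H2→d13:-→d14:-→d15:-→d16:-→d17:-→d18:-→d19:-→d20:H3→d21:-→d22:-→d23:-→d24:H4  best=H4
  ? 181.56.31.119  path d0:H4→d1:-→d2:-→d3:-→d4:-  best=H4
  add 205.145.0.0/16 -> H3 at depth 16

== LOOKUPS ==
["H2","H3","H4","H4","no-route","H5","H5","H4","no-route","H4","H1","H4","H3","H4","H4"]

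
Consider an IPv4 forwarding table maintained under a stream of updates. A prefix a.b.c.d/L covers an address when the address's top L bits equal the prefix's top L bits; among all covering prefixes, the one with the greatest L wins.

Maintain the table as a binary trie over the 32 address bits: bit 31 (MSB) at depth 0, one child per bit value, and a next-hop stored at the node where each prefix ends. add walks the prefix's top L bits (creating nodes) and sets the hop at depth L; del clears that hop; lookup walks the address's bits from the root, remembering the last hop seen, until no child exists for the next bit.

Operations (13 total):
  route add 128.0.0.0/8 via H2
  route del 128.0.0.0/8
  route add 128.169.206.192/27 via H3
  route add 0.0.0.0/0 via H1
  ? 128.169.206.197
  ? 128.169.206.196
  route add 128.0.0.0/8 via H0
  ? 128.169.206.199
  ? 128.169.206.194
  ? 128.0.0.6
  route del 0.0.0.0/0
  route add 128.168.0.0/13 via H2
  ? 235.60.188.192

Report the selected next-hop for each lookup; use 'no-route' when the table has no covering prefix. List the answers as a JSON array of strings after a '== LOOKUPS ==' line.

Process each operation:
  + 128.0.0.0/8 (H2) depth=8
  - 128.0.0.0/8 clear@8
  + 128.169.206.192/27 (H3) depth=27
  + 0.0.0.0/0 (H1) depth=0
  ? 128.169.206.197  path d0:H1→d1:-→d2:-→d3:-→d4:-→d5:-→d6:-→d7:-→d8:-→d9:-→d10:-→d11:-→d12:-→d13:-→d14:-→d15:-→d16:-→d17:-→d18:-→d19:-→d20:-→d21:-→d22:-→d23:-→d24:-→d25:-→d26:-→d27:H3  best=H3
  ? 128.169.206.196  path d0:H1→d1:-→d2:-→d3:-→d4:-→d5:-→d6:-→d7:-→d8:-→d9:-→d10:-→d11:-→d12:-→d13:-→d14:-→d15:-→d16:-→d17:-→d18:-→d19:-→d20:-→d21:-→d22:-→d23:-→d24:-→d25:-→d26:-→d27:H3  best=H3
  + 128.0.0.0/8 (H0) depth=8
  ? 128.169.206.199  path d0:H1→d1:-→d2:-→d3:-→d4:-→d5:-→d6:-→d7:-→d8:H0→d9:-→d10:-→d11:-→d12:-→d13:-→d14:-→d15:-→d16:-→d17:-→d18:-→d19:-→d20:-→d21:-→d22:-→d23:-→d24:-→d25:-→d26:-→d27:H3  best=H3
  ? 128.169.206.194  path d0:H1→d1:-→d2:-→d3:-→d4:-→d5:-→d6:-→d7:-→d8:H0→d9:-→d10:-→d11:-→d12:-→d13:-→d14:-→d15:-→d16:-→d17:-→d18:-→d19:-→d20:-→d21:-→d22:-→d23:-→d24:-→d25:-→d26:-→d27:H3  best=H3
  ? 128.0.0.6  path d0:H1→d1:-→d2:-→d3:-→d4:-→d5:-→d6:-→d7:-→d8:H0  best=H0
  - 0.0.0.0/0 clear@0
  + 128.168.0.0/13 (H2) depth=13
  ? 235.60.188.192  path d0:-→d1:-  best=no-route

== LOOKUPS ==
["H3","H3","H3","H3","H0","no-route"]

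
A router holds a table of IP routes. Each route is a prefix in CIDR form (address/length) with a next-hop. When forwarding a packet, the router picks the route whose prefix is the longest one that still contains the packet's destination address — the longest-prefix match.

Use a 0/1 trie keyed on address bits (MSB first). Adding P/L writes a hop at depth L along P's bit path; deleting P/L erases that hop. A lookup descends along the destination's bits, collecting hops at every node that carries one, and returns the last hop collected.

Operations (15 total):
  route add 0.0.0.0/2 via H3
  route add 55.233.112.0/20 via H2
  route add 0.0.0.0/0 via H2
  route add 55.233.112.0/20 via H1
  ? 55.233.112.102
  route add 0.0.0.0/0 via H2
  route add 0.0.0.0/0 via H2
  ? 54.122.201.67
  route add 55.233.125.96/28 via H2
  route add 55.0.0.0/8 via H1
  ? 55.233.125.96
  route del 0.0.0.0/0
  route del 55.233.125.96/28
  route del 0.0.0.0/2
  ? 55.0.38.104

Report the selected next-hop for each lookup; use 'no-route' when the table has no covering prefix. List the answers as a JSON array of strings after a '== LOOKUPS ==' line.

Process each operation:
  + 0.0.0.0/2 (H3) depth=2
  + 55.233.112.0/20 (H2) depth=20
  + 0.0.0.0/0 (H2) depth=0
  + 55.233.112.0/20 (H1) depth=20
  ? 55.233.112.102  path d0:H2→d1:-→d2:H3→d3:-→d4:-→d5:-→d6:-→d7:-→d8:-→d9:-→d10:-→d11:-→d12:-→d13:-→d14:-→d15:-→d16:-→d17:-→d18:-→d19:-→d20:H1  best=H1
  + 0.0.0.0/0 (H2) depth=0
  + 0.0.0.0/0 (H2) depth=0
  ? 54.122.201.67  path d0:H2→d1:-→d2:H3→d3:-→d4:-→d5:-→d6:-→d7:-  best=H3
  + 55.233.125.96/28 (H2) depth=28
  + 55.0.0.0/8 (H1) depth=8
  ? 55.233.125.96  path d0:H2→d1:-→d2:H3→d3:-→d4:-→d5:-→d6:-→d7:-→d8:H1→d9:-→d10:-→d11:-→d12:-→d13:-→d14:-→d15:-→d16:-→d17:-→d18:-→d19:-→d20:H1→d21:-→d22:-→d23:-→d24:-→d25:-→d26:-→d27:-→d28:H2  best=H2
  - 0.0.0.0/0 clear@0
  - 55.233.125.96/28 clear@28
  - 0.0.0.0/2 clear@2
  ? 55.0.38.104  path d0:-→d1:-→d2:-→d3:-→d4:-→d5:-→d6:-→d7:-→d8:H1  best=H1

== LOOKUPS ==
["H1","H3","H2","H1"]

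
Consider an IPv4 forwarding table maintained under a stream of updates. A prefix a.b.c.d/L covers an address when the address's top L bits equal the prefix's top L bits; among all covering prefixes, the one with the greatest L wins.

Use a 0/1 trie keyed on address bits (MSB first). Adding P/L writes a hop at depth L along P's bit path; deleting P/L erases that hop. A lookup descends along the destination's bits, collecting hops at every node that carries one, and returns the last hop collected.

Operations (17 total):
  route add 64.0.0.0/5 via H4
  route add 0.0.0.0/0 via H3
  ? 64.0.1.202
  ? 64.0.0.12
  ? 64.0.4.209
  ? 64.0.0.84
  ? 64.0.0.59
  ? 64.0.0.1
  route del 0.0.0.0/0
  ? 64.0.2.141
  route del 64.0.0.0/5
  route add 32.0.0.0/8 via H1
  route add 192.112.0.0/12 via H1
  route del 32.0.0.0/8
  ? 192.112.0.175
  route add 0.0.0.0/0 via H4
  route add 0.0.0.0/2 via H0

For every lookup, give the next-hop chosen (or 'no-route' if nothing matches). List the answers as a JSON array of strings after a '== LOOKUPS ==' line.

Process each operation:
  add 64.0.0.0/5 -> H4 at depth 5
  add 0.0.0.0/0 -> H3 at depth 0
  lookup 64.0.1.202: bits 01000 walk d0:H3→d1:-→d2:-→d3:-→d4:-→d5:H4 -> H4
  lookup 64.0.0.12: bits 01000 walk d0:H3→d1:-→d2:-→d3:-→d4:-→d5:H4 -> H4
  lookup 64.0.4.209: bits 01000 walk d0:H3→d1:-→d2:-→d3:-→d4:-→d5:H4 -> H4
  lookup 64.0.0.84: bits 01000 walk d0:H3→d1:-→d2:-→d3:-→d4:-→d5:H4 -> H4
  lookup 64.0.0.59: bits 01000 walk d0:H3→d1:-→d2:-→d3:-→d4:-→d5:H4 -> H4
  lookup 64.0.0.1: bits 01000 walk d0:H3→d1:-→d2:-→d3:-→d4:-→d5:H4 -> H4
  - 0.0.0.0/0 clear@0
  lookup 64.0.2.141: bits 01000 walk d0:-→d1:-→d2:-→d3:-→d4:-→d5:H4 -> H4
  - 64.0.0.0/5 clear@5
  add 32.0.0.0/8 -> H1 at depth 8
  add 192.112.0.0/12 -> H1 at depth 12
  - 32.0.0.0/8 clear@8
  lookup 192.112.0.175: bits 110000000111 walk d0:-→d1:-→d2:-→d3:-→d4:-→d5:-→d6:-→d7:-→d8:-→d9:-→d10:-→d11:-→d12:H1 -> H1
  add 0.0.0.0/0 -> H4 at depth 0
  add 0.0.0.0/2 -> H0 at depth 2

== LOOKUPS ==
["H4","H4","H4","H4","H4","H4","H4","H1"]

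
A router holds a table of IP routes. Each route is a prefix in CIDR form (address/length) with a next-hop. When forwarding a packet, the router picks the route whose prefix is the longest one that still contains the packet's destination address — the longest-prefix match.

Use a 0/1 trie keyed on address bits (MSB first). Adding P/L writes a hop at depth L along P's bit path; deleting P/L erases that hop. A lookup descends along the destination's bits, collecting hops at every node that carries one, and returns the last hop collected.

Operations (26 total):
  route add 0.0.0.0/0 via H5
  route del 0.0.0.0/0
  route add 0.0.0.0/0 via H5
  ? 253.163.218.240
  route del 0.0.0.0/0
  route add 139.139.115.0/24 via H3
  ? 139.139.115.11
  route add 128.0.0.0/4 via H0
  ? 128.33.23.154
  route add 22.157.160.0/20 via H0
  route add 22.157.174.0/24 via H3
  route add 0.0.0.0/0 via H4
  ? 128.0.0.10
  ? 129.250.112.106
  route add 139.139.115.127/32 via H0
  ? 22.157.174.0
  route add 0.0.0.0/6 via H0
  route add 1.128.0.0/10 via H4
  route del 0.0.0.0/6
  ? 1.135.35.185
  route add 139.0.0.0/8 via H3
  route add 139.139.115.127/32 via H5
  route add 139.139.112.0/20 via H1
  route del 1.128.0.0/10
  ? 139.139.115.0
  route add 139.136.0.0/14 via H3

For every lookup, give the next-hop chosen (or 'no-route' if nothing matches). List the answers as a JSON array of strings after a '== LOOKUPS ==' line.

Process each operation:
  + 0.0.0.0/0 (H5) depth=0
  - 0.0.0.0/0 clear@0
  + 0.0.0.0/0 (H5) depth=0
  lookup 253.163.218.240: bits ε walk d0:H5 -> H5
  - 0.0.0.0/0 clear@0
  + 139.139.115.0/24 (H3) depth=24
  lookup 139.139.115.11: bits 100010111000101101110011 walk d0:-→d1:-→d2:-→d3:-→d4:-→d5:-→d6:-→d7:-→d8:-→d9:-→d10:-→d11:-→d12:-→d13:-→d14:-→d15:-→d16:-→d17:-→d18:-→d19:-→d20:-→d21:-→d22:-→d23:-→d24:H3 -> H3
  + 128.0.0.0/4 (H0) depth=4
  lookup 128.33.23.154: bits 1000 walk d0:-→d1:-→d2:-→d3:-→d4:H0 -> H0
  + 22.157.160.0/20 (H0) depth=20
  + 22.157.174.0/24 (H3) depth=24
  + 0.0.0.0/0 (H4) depth=0
  lookup 128.0.0.10: bits 1000 walk d0:H4→d1:-→d2:-→d3:-→d4:H0 -> H0
  lookup 129.250.112.106: bits 1000 walk d0:H4→d1:-→d2:-→d3:-→d4:H0 -> H0
  + 139.139.115.127/32 (H0) depth=32
  lookup 22.157.174.0: bits 000101101001110110101110 walk d0:H4→d1:-→d2:-→d3:-→d4:-→d5:-→d6:-→d7:-→d8:-→d9:-→d10:-→d11:-→d12:-→d13:-→d14:-→d15:-→d16:-→d17:-→d18:-→d19:-→d20:H0→d21:-→d22:-→d23:-→d24:H3 -> H3
  + 0.0.0.0/6 (H0) depth=6
  + 1.128.0.0/10 (H4) depth=10
  - 0.0.0.0/6 clear@6
  lookup 1.135.35.185: bits 0000000110 walk d0:H4→d1:-→d2:-→d3:-→d4:-→d5:-→d6:-→d7:-→d8:-→d9:-→d10:H4 -> H4
  + 139.0.0.0/8 (H3) depth=8
  + 139.139.115.127/32 (H5) depth=32
  + 139.139.112.0/20 (H1) depth=20
  - 1.128.0.0/10 clear@10
  lookup 139.139.115.0: bits 1000101110001011011100110 walk d0:H4→d1:-→d2:-→d3:-→d4:H0→d5:-→d6:-→d7:-→d8:H3→d9:-→d10:-→d11:-→d12:-→d13:-→d14:-→d15:-→d16:-→d17:-→d18:-→d19:-→d20:H1→d21:-→d22:-→d23:-→d24:H3→d25:- -> H3
  + 139.136.0.0/14 (H3) depth=14

== LOOKUPS ==
["H5","H3","H0","H0","H0","H3","H4","H3"]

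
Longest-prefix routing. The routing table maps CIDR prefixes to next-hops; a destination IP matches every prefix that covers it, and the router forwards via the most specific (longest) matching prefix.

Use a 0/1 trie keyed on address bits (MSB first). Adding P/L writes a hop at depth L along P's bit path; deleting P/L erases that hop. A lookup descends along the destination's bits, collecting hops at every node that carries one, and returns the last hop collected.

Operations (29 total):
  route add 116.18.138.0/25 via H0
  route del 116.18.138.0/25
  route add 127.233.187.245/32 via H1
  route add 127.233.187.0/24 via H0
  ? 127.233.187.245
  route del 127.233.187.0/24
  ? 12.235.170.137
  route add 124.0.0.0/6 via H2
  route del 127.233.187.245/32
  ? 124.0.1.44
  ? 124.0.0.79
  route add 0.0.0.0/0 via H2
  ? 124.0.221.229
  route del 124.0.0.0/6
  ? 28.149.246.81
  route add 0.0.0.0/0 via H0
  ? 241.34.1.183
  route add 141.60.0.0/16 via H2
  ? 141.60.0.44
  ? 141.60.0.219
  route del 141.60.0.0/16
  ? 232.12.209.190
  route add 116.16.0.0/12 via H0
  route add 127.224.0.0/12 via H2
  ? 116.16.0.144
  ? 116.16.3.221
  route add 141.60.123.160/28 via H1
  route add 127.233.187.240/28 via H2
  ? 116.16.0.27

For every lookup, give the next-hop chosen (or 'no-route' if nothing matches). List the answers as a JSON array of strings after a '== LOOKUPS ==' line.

Apply in order:
  add 116.18.138.0/25 -> H0 at depth 25
  del 116.18.138.0/25 (clear depth 25)
  add 127.233.187.245/32 -> H1 at depth 32
  add 127.233.187.0/24 -> H0 at depth 24
  Q 127.233.187.245: descend 01111111111010011011101111110101 ; hops seen [H0,H1] ; pick H1
  del 127.233.187.0/24 (clear depth 24)
  Q 12.235.170.137: descend 0 ; hops seen [∅] ; pick no-route
  add 124.0.0.0/6 -> H2 at depth 6
  del 127.233.187.245/32 (clear depth 32)
  Q 124.0.1.44: descend 011111 ; hops seen [H2] ; pick H2
  Q 124.0.0.79: descend 011111 ; hops seen [H2] ; pick H2
  add 0.0.0.0/0 -> H2 at depth 0
  Q 124.0.221.229: descend 011111 ; hops seen [H2,H2] ; pick H2
  del 124.0.0.0/6 (clear depth 6)
  Q 28.149.246.81: descend 0 ; hops seen [H2] ; pick H2
  add 0.0.0.0/0 -> H0 at depth 0
  Q 241.34.1.183: descend ε ; hops seen [H0] ; pick H0
  add 141.60.0.0/16 -> H2 at depth 16
  Q 141.60.0.44: descend 1000110100111100 ; hops seen [H0,H2] ; pick H2
  Q 141.60.0.219: descend 1000110100111100 ; hops seen [H0,H2] ; pick H2
  del 141.60.0.0/16 (clear depth 16)
  Q 232.12.209.190: descend 1 ; hops seen [H0] ; pick H0
  add 116.16.0.0/12 -> H0 at depth 12
  add 127.224.0.0/12 -> H2 at depth 12
  Q 116.16.0.144: descend 01110100000100 ; hops seen [H0,H0] ; pick H0
  Q 116.16.3.221: descend 01110100000100 ; hops seen [H0,H0] ; pick H0
  add 141.60.123.160/28 -> H1 at depth 28
  add 127.233.187.240/28 -> H2 at depth 28
  Q 116.16.0.27: descend 01110100000100 ; hops seen [H0,H0] ; pick H0

== LOOKUPS ==
["H1","no-route","H2","H2","H2","H2","H0","H2","H2","H0","H0","H0","H0"]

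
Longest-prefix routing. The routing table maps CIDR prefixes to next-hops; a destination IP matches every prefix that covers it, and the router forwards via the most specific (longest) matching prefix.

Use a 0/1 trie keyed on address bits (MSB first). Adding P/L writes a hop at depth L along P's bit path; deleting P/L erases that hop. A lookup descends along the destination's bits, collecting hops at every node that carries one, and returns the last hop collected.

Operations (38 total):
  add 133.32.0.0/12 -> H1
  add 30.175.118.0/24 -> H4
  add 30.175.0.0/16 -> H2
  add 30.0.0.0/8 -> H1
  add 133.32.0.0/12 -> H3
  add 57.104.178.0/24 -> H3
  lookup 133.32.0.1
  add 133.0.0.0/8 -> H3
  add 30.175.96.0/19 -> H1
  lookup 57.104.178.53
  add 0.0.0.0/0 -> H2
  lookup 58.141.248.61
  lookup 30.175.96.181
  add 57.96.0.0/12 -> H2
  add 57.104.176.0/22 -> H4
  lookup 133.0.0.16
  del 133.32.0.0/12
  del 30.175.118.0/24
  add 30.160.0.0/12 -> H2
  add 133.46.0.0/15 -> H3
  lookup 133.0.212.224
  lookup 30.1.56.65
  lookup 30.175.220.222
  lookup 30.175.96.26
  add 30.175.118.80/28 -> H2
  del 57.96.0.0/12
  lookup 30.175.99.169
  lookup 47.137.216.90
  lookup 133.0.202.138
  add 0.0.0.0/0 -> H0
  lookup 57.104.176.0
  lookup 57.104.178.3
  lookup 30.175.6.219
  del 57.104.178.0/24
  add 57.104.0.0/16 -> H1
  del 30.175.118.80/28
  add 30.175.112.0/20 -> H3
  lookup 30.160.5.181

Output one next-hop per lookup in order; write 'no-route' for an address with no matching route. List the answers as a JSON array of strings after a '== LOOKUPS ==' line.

Process each operation:
  + 133.32.0.0/12 (H1) depth=12
  + 30.175.118.0/24 (H4) depth=24
  + 30.175.0.0/16 (H2) depth=16
  + 30.0.0.0/8 (H1) depth=8
  + 133.32.0.0/12 (H3) depth=12
  + 57.104.178.0/24 (H3) depth=24
  lookup 133.32.0.1: bits 100001010010 walk d0:-→d1:-→d2:-→d3:-→d4:-→d5:-→d6:-→d7:-→d8:-→d9:-→d10:-→d11:-→d12:H3 -> H3
  + 133.0.0.0/8 (H3) depth=8
  + 30.175.96.0/19 (H1) depth=19
  lookup 57.104.178.53: bits 001110010110100010110010 walk d0:-→d1:-→d2:-→d3:-→d4:-→d5:-→d6:-→d7:-→d8:-→d9:-→d10:-→d11:-→d12:-→d13:-→d14:-→d15:-→d16:-→d17:-→d18:-→d19:-→d20:-→d21:-→d22:-→d23:-→d24:H3 -> H3
  + 0.0.0.0/0 (H2) depth=0
  lookup 58.141.248.61: bits 001110 walk d0:H2→d1:-→d2:-→d3:-→d4:-→d5:-→d6:- -> H2
  lookup 30.175.96.181: bits 0001111010101111011 walk d0:H2→d1:-→d2:-→d3:-→d4:-→d5:-→d6:-→d7:-→d8:H1→d9:-→d10:-→d11:-→d12:-→d13:-→d14:-→d15:-→d16:H2→d17:-→d18:-→d19:H1 -> H1
  + 57.96.0.0/12 (H2) depth=12
  + 57.104.176.0/22 (H4) depth=22
  lookup 133.0.0.16: bits 1000010100 walk d0:H2→d1:-→d2:-→d3:-→d4:-→d5:-→d6:-→d7:-→d8:H3→d9:-→d10:- -> H3
  - 133.32.0.0/12 clear@12
  - 30.175.118.0/24 clear@24
  + 30.160.0.0/12 (H2) depth=12
  + 133.46.0.0/15 (H3) depth=15
  lookup 133.0.212.224: bits 1000010100 walk d0:H2→d1:-→d2:-→d3:-→d4:-→d5:-→d6:-→d7:-→d8:H3→d9:-→d10:- -> H3
  lookup 30.1.56.65: bits 00011110 walk d0:H2→d1:-→d2:-→d3:-→d4:-→d5:-→d6:-→d7:-→d8:H1 -> H1
  lookup 30.175.220.222: bits 0001111010101111 walk d0:H2→d1:-→d2:-→d3:-→d4:-→d5:-→d6:-→d7:-→d8:H1→d9:-→d10:-→d11:-→d12:H2→d13:-→d14:-→d15:-→d16:H2 -> H2
  lookup 30.175.96.26: bits 0001111010101111011 walk d0:H2→d1:-→d2:-→d3:-→d4:-→d5:-→d6:-→d7:-→d8:H1→d9:-→d10:-→d11:-→d12:H2→d13:-→d14:-→d15:-→d16:H2→d17:-→d18:-→d19:H1 -> H1
  + 30.175.118.80/28 (H2) depth=28
  - 57.96.0.0/12 clear@12
  lookup 30.175.99.169: bits 0001111010101111011 walk d0:H2→d1:-→d2:-→d3:-→d4:-→d5:-→d6:-→d7:-→d8:H1→d9:-→d10:-→d11:-→d12:H2→d13:-→d14:-→d15:-→d16:H2→d17:-→d18:-→d19:H1 -> H1
  lookup 47.137.216.90: bits 001 walk d0:H2→d1:-→d2:-→d3:- -> H2
  lookup 133.0.202.138: bits 1000010100 walk d0:H2→d1:-→d2:-→d3:-→d4:-→d5:-→d6:-→d7:-→d8:H3→d9:-→d10:- -> H3
  + 0.0.0.0/0 (H0) depth=0
  lookup 57.104.176.0: bits 0011100101101000101100 walk d0:H0→d1:-→d2:-→d3:-→d4:-→d5:-→d6:-→d7:-→d8:-→d9:-→d10:-→d11:-→d12:-→d13:-→d14:-→d15:-→d16:-→d17:-→d18:-→d19:-→d20:-→d21:-→d22:H4 -> H4
  lookup 57.104.178.3: bits 001110010110100010110010 walk d0:H0→d1:-→d2:-→d3:-→d4:-→d5:-→d6:-→d7:-→d8:-→d9:-→d10:-→d11:-→d12:-→d13:-→d14:-→d15:-→d16:-→d17:-→d18:-→d19:-→d20:-→d21:-→d22:H4→d23:-→d24:H3 -> H3
  lookup 30.175.6.219: bits 00011110101011110 walk d0:H0→d1:-→d2:-→d3:-→d4:-→d5:-→d6:-→d7:-→d8:H1→d9:-→d10:-→d11:-→d12:H2→d13:-→d14:-→d15:-→d16:H2→d17:- -> H2
  - 57.104.178.0/24 clear@24
  + 57.104.0.0/16 (H1) depth=16
  - 30.175.118.80/28 clear@28
  + 30.175.112.0/20 (H3) depth=20
  lookup 30.160.5.181: bits 000111101010 walk d0:H0→d1:-→d2:-→d3:-→d4:-→d5:-→d6:-→d7:-→d8:H1→d9:-→d10:-→d11:-→d12:H2 -> H2

== LOOKUPS ==
["H3","H3","H2","H1","H3","H3","H1","H2","H1","H1","H2","H3","H4","H3","H2","H2"]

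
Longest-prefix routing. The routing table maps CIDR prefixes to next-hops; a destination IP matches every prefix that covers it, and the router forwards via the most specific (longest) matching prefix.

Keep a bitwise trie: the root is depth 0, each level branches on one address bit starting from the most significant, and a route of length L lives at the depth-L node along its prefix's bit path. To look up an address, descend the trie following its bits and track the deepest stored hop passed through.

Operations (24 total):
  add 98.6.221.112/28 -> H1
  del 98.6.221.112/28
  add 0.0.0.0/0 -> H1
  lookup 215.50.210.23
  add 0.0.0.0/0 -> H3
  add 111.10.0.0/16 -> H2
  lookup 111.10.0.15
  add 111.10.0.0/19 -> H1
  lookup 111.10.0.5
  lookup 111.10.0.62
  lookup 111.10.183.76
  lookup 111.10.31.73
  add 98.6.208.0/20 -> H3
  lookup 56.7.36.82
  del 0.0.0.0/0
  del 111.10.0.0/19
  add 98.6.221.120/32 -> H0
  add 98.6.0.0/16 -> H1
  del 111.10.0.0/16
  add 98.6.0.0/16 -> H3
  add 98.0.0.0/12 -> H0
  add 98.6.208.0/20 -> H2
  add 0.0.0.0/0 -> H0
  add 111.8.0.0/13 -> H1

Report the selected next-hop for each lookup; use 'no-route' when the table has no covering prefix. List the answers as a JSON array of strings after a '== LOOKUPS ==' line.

Process each operation:
  + 98.6.221.112/28 (H1) depth=28
  - 98.6.221.112/28 clear@28
  + 0.0.0.0/0 (H1) depth=0
  lookup 215.50.210.23: bits ε walk d0:H1 -> H1
  + 0.0.0.0/0 (H3) depth=0
  + 111.10.0.0/16 (H2) depth=16
  lookup 111.10.0.15: bits 0110111100001010 walk d0:H3→d1:-→d2:-→d3:-→d4:-→d5:-→d6:-→d7:-→d8:-→d9:-→d10:-→d11:-→d12:-→d13:-→d14:-→d15:-→d16:H2 -> H2
  + 111.10.0.0/19 (H1) depth=19
  lookup 111.10.0.5: bits 0110111100001010000 walk d0:H3→d1:-→d2:-→d3:-→d4:-→d5:-→d6:-→d7:-→d8:-→d9:-→d10:-→d11:-→d12:-→d13:-→d14:-→d15:-→d16:H2→d17:-→d18:-→d19:H1 -> H1
  lookup 111.10.0.62: bits 0110111100001010000 walk d0:H3→d1:-→d2:-→d3:-→d4:-→d5:-→d6:-→d7:-→d8:-→d9:-→d10:-→d11:-→d12:-→d13:-→d14:-→d15:-→d16:H2→d17:-→d18:-→d19:H1 -> H1
  lookup 111.10.183.76: bits 0110111100001010 walk d0:H3→d1:-→d2:-→d3:-→d4:-→d5:-→d6:-→d7:-→d8:-→d9:-→d10:-→d11:-→d12:-→d13:-→d14:-→d15:-→d16:H2 -> H2
  lookup 111.10.31.73: bits 0110111100001010000 walk d0:H3→d1:-→d2:-→d3:-→d4:-→d5:-→d6:-→d7:-→d8:-→d9:-→d10:-→d11:-→d12:-→d13:-→d14:-→d15:-→d16:H2→d17:-→d18:-→d19:H1 -> H1
  + 98.6.208.0/20 (H3) depth=20
  lookup 56.7.36.82: bits 0 walk d0:H3→d1:- -> H3
  - 0.0.0.0/0 clear@0
  - 111.10.0.0/19 clear@19
  + 98.6.221.120/32 (H0) depth=32
  + 98.6.0.0/16 (H1) depth=16
  - 111.10.0.0/16 clear@16
  + 98.6.0.0/16 (H3) depth=16
  + 98.0.0.0/12 (H0) depth=12
  + 98.6.208.0/20 (H2) depth=20
  + 0.0.0.0/0 (H0) depth=0
  + 111.8.0.0/13 (H1) depth=13

== LOOKUPS ==
["H1","H2","H1","H1","H2","H1","H3"]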